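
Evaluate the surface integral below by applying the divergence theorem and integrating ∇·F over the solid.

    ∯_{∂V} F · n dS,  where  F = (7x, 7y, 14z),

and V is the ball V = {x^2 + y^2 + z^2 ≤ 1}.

By the divergence theorem,

    ∯_{∂V} F · n dS = ∭_V (∇ · F) dV.

Compute the divergence:
    ∇ · F = ∂F_x/∂x + ∂F_y/∂y + ∂F_z/∂z = 7 + 7 + 14 = 28.

In spherical coordinates, x = ρ sin(φ) cos(θ), y = ρ sin(φ) sin(θ), z = ρ cos(φ), dV = ρ^2 sin(φ) dρ dφ dθ, with 0 ≤ ρ ≤ 1, 0 ≤ φ ≤ π, 0 ≤ θ ≤ 2π.

The integrand, after substitution and multiplying by the volume element, becomes (28) · ρ^2 sin(φ), so

    ∭_V (∇·F) dV = ∫_0^{2π} ∫_0^{π} ∫_0^{1} (28) · ρ^2 sin(φ) dρ dφ dθ.

Inner (ρ from 0 to 1): 28sin(φ)/3.
Middle (φ from 0 to π): 56/3.
Outer (θ from 0 to 2π): 112π/3.

Therefore ∯_{∂V} F · n dS = 112π/3.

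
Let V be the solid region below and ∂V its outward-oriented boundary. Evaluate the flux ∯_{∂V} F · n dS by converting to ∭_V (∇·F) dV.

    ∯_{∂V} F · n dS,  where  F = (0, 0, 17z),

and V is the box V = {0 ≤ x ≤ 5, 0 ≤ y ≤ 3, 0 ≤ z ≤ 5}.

By the divergence theorem,

    ∯_{∂V} F · n dS = ∭_V (∇ · F) dV.

Compute the divergence:
    ∇ · F = ∂F_x/∂x + ∂F_y/∂y + ∂F_z/∂z = 0 + 0 + 17 = 17.

V is a rectangular box, so dV = dx dy dz with 0 ≤ x ≤ 5, 0 ≤ y ≤ 3, 0 ≤ z ≤ 5.

Integrate (17) over V as an iterated integral:

    ∭_V (∇·F) dV = ∫_0^{5} ∫_0^{3} ∫_0^{5} (17) dz dy dx.

Inner (z from 0 to 5): 85.
Middle (y from 0 to 3): 255.
Outer (x from 0 to 5): 1275.

Therefore ∯_{∂V} F · n dS = 1275.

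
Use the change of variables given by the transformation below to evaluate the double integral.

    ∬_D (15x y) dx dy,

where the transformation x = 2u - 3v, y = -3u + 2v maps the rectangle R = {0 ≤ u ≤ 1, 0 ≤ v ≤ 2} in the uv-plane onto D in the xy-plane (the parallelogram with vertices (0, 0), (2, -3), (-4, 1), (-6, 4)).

Compute the Jacobian determinant of (x, y) with respect to (u, v):

    ∂(x,y)/∂(u,v) = | 2  -3 | = (2)(2) - (-3)(-3) = -5.
                   | -3  2 |

Its absolute value is |J| = 5 (the area scaling factor).

Substituting x = 2u - 3v, y = -3u + 2v into the integrand,

    15x y → -90u^2 + 195u v - 90v^2,

so the integral becomes

    ∬_R (-90u^2 + 195u v - 90v^2) · |J| du dv = ∫_0^1 ∫_0^2 (-450u^2 + 975u v - 450v^2) dv du.

Inner (v): -900u^2 + 1950u - 1200.
Outer (u): -525.

Therefore ∬_D (15x y) dx dy = -525.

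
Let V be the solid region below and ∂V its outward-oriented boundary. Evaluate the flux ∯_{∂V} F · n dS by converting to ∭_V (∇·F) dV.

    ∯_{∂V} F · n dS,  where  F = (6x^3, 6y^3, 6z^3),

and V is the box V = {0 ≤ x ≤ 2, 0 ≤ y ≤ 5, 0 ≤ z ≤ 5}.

By the divergence theorem,

    ∯_{∂V} F · n dS = ∭_V (∇ · F) dV.

Compute the divergence:
    ∇ · F = ∂F_x/∂x + ∂F_y/∂y + ∂F_z/∂z = 18x^2 + 18y^2 + 18z^2.

V is a rectangular box, so dV = dx dy dz with 0 ≤ x ≤ 2, 0 ≤ y ≤ 5, 0 ≤ z ≤ 5.

Integrate (18x^2 + 18y^2 + 18z^2) over V as an iterated integral:

    ∭_V (∇·F) dV = ∫_0^{2} ∫_0^{5} ∫_0^{5} (18x^2 + 18y^2 + 18z^2) dz dy dx.

Inner (z from 0 to 5): 90x^2 + 90y^2 + 750.
Middle (y from 0 to 5): 450x^2 + 7500.
Outer (x from 0 to 2): 16200.

Therefore ∯_{∂V} F · n dS = 16200.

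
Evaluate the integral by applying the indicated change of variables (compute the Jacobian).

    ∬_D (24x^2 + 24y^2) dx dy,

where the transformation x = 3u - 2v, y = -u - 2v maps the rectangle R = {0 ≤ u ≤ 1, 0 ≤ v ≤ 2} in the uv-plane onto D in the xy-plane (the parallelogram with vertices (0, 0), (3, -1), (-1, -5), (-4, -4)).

Compute the Jacobian determinant of (x, y) with respect to (u, v):

    ∂(x,y)/∂(u,v) = | 3  -2 | = (3)(-2) - (-2)(-1) = -8.
                   | -1  -2 |

Its absolute value is |J| = 8 (the area scaling factor).

Substituting x = 3u - 2v, y = -u - 2v into the integrand,

    24x^2 + 24y^2 → 240u^2 - 192u v + 192v^2,

so the integral becomes

    ∬_R (240u^2 - 192u v + 192v^2) · |J| du dv = ∫_0^1 ∫_0^2 (1920u^2 - 1536u v + 1536v^2) dv du.

Inner (v): 3840u^2 - 3072u + 4096.
Outer (u): 3840.

Therefore ∬_D (24x^2 + 24y^2) dx dy = 3840.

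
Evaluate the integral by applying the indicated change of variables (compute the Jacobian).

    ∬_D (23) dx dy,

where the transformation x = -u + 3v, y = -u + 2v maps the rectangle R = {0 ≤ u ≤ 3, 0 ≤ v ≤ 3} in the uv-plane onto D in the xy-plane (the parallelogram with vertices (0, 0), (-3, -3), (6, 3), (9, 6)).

Compute the Jacobian determinant of (x, y) with respect to (u, v):

    ∂(x,y)/∂(u,v) = | -1  3 | = (-1)(2) - (3)(-1) = 1.
                   | -1  2 |

Its absolute value is |J| = 1 (the area scaling factor).

Substituting x = -u + 3v, y = -u + 2v into the integrand,

    23 → 23,

so the integral becomes

    ∬_R (23) · |J| du dv = ∫_0^3 ∫_0^3 (23) dv du.

Inner (v): 69.
Outer (u): 207.

Therefore ∬_D (23) dx dy = 207.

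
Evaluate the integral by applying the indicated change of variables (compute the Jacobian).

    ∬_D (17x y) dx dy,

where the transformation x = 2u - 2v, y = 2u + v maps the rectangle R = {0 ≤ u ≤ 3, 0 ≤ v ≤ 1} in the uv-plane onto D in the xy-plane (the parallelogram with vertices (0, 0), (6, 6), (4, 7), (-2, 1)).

Compute the Jacobian determinant of (x, y) with respect to (u, v):

    ∂(x,y)/∂(u,v) = | 2  -2 | = (2)(1) - (-2)(2) = 6.
                   | 2  1 |

Its absolute value is |J| = 6 (the area scaling factor).

Substituting x = 2u - 2v, y = 2u + v into the integrand,

    17x y → 68u^2 - 34u v - 34v^2,

so the integral becomes

    ∬_R (68u^2 - 34u v - 34v^2) · |J| du dv = ∫_0^3 ∫_0^1 (408u^2 - 204u v - 204v^2) dv du.

Inner (v): 408u^2 - 102u - 68.
Outer (u): 3009.

Therefore ∬_D (17x y) dx dy = 3009.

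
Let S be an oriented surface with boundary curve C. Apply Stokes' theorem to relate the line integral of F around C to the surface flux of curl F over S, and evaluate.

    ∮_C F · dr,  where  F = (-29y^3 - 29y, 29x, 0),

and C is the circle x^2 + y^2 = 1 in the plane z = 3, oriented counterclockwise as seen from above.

Let S be the flat disk x^2 + y^2 ≤ 1 in the plane z = 3, with upward unit normal n̂ = ẑ. By Stokes' theorem,

    ∮_C F · dr = ∬_S (∇ × F) · n̂ dS = ∬_D (curl F)_z dA,

where D is the disk x^2 + y^2 ≤ 1.

Compute the curl of F = (-29y^3 - 29y, 29x, 0):
    (∇ × F)_x = ∂F_z/∂y - ∂F_y/∂z = 0,
    (∇ × F)_y = ∂F_x/∂z - ∂F_z/∂x = 0,
    (∇ × F)_z = ∂F_y/∂x - ∂F_x/∂y = 87y^2 + 58.

On z = 3, (curl F)_z = 87y^2 + 58.

Convert to polar (x = r cos θ, y = r sin θ, dA = r dr dθ); the integrand becomes 87r^2sin(θ)^2 + 58, so

    ∬_D (curl F)_z dA = ∫_0^{2π} ∫_0^{1} (87r^2sin(θ)^2 + 58) · r dr dθ.

Inner (r from 0 to 1): 87sin(θ)^2/4 + 29.
Outer (θ from 0 to 2π): 319π/4.

Therefore ∮_C F · dr = 319π/4.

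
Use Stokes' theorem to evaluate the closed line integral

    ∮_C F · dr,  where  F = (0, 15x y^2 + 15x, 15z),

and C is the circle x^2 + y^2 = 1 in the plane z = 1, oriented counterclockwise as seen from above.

Let S be the flat disk x^2 + y^2 ≤ 1 in the plane z = 1, with upward unit normal n̂ = ẑ. By Stokes' theorem,

    ∮_C F · dr = ∬_S (∇ × F) · n̂ dS = ∬_D (curl F)_z dA,

where D is the disk x^2 + y^2 ≤ 1.

Compute the curl of F = (0, 15x y^2 + 15x, 15z):
    (∇ × F)_x = ∂F_z/∂y - ∂F_y/∂z = 0,
    (∇ × F)_y = ∂F_x/∂z - ∂F_z/∂x = 0,
    (∇ × F)_z = ∂F_y/∂x - ∂F_x/∂y = 15y^2 + 15.

On z = 1, (curl F)_z = 15y^2 + 15.

Convert to polar (x = r cos θ, y = r sin θ, dA = r dr dθ); the integrand becomes 15r^2sin(θ)^2 + 15, so

    ∬_D (curl F)_z dA = ∫_0^{2π} ∫_0^{1} (15r^2sin(θ)^2 + 15) · r dr dθ.

Inner (r from 0 to 1): 15sin(θ)^2/4 + 15/2.
Outer (θ from 0 to 2π): 75π/4.

Therefore ∮_C F · dr = 75π/4.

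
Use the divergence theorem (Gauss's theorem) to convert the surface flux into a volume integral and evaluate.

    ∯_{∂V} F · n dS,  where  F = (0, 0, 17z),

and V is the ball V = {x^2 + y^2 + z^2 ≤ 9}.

By the divergence theorem,

    ∯_{∂V} F · n dS = ∭_V (∇ · F) dV.

Compute the divergence:
    ∇ · F = ∂F_x/∂x + ∂F_y/∂y + ∂F_z/∂z = 0 + 0 + 17 = 17.

In spherical coordinates, x = ρ sin(φ) cos(θ), y = ρ sin(φ) sin(θ), z = ρ cos(φ), dV = ρ^2 sin(φ) dρ dφ dθ, with 0 ≤ ρ ≤ 3, 0 ≤ φ ≤ π, 0 ≤ θ ≤ 2π.

The integrand, after substitution and multiplying by the volume element, becomes (17) · ρ^2 sin(φ), so

    ∭_V (∇·F) dV = ∫_0^{2π} ∫_0^{π} ∫_0^{3} (17) · ρ^2 sin(φ) dρ dφ dθ.

Inner (ρ from 0 to 3): 153sin(φ).
Middle (φ from 0 to π): 306.
Outer (θ from 0 to 2π): 612π.

Therefore ∯_{∂V} F · n dS = 612π.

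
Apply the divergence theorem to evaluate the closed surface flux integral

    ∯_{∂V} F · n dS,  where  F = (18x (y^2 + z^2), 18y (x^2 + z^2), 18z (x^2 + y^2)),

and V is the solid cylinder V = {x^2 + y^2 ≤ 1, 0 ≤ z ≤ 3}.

By the divergence theorem,

    ∯_{∂V} F · n dS = ∭_V (∇ · F) dV.

Compute the divergence:
    ∇ · F = ∂F_x/∂x + ∂F_y/∂y + ∂F_z/∂z = 18y^2 + 18z^2 + 18x^2 + 18z^2 + 18x^2 + 18y^2 = 36x^2 + 36y^2 + 36z^2.

In cylindrical coordinates, x = r cos(θ), y = r sin(θ), z = z, dV = r dr dθ dz, with 0 ≤ r ≤ 1, 0 ≤ θ ≤ 2π, 0 ≤ z ≤ 3.

The integrand, after substitution and multiplying by the volume element, becomes (36r^2 + 36z^2) · r, so

    ∭_V (∇·F) dV = ∫_0^{2π} ∫_0^{1} ∫_0^{3} (36r^2 + 36z^2) · r dz dr dθ.

Inner (z from 0 to 3): 108r (r^2 + 3).
Middle (r from 0 to 1): 189.
Outer (θ from 0 to 2π): 378π.

Therefore ∯_{∂V} F · n dS = 378π.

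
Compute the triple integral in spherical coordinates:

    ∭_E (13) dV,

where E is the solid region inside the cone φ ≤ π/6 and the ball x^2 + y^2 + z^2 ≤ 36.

In spherical coordinates, x = ρ sin(φ) cos(θ), y = ρ sin(φ) sin(θ), z = ρ cos(φ), and dV = ρ^2 sin(φ) dρ dφ dθ.

The integrand becomes 13, so

    ∭_E (13) dV = ∫_{0}^{2π} ∫_{0}^{π/6} ∫_{0}^{6} (13) · ρ^2 sin(φ) dρ dφ dθ.

Inner (ρ): 936sin(φ).
Middle (φ): 936 - 468sqrt(3).
Outer (θ): 936π (2 - sqrt(3)).

Therefore the triple integral equals 936π (2 - sqrt(3)).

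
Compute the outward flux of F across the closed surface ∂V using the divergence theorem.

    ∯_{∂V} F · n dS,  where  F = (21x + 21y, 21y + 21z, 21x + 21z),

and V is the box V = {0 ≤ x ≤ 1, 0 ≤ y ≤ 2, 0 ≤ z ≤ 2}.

By the divergence theorem,

    ∯_{∂V} F · n dS = ∭_V (∇ · F) dV.

Compute the divergence:
    ∇ · F = ∂F_x/∂x + ∂F_y/∂y + ∂F_z/∂z = 21 + 21 + 21 = 63.

V is a rectangular box, so dV = dx dy dz with 0 ≤ x ≤ 1, 0 ≤ y ≤ 2, 0 ≤ z ≤ 2.

Integrate (63) over V as an iterated integral:

    ∭_V (∇·F) dV = ∫_0^{1} ∫_0^{2} ∫_0^{2} (63) dz dy dx.

Inner (z from 0 to 2): 126.
Middle (y from 0 to 2): 252.
Outer (x from 0 to 1): 252.

Therefore ∯_{∂V} F · n dS = 252.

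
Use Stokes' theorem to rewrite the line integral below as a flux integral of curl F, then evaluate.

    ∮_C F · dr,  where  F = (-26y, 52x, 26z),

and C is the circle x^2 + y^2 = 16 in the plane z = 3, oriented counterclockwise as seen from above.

Let S be the flat disk x^2 + y^2 ≤ 16 in the plane z = 3, with upward unit normal n̂ = ẑ. By Stokes' theorem,

    ∮_C F · dr = ∬_S (∇ × F) · n̂ dS = ∬_D (curl F)_z dA,

where D is the disk x^2 + y^2 ≤ 16.

Compute the curl of F = (-26y, 52x, 26z):
    (∇ × F)_x = ∂F_z/∂y - ∂F_y/∂z = 0,
    (∇ × F)_y = ∂F_x/∂z - ∂F_z/∂x = 0,
    (∇ × F)_z = ∂F_y/∂x - ∂F_x/∂y = 78.

On z = 3, (curl F)_z = 78.

Convert to polar (x = r cos θ, y = r sin θ, dA = r dr dθ); the integrand becomes 78, so

    ∬_D (curl F)_z dA = ∫_0^{2π} ∫_0^{4} (78) · r dr dθ.

Inner (r from 0 to 4): 624.
Outer (θ from 0 to 2π): 1248π.

Therefore ∮_C F · dr = 1248π.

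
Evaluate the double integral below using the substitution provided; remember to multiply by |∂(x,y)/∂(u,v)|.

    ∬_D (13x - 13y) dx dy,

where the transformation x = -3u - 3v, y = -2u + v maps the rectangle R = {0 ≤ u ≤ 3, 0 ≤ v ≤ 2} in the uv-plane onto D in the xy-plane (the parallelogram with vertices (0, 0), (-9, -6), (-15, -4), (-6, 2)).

Compute the Jacobian determinant of (x, y) with respect to (u, v):

    ∂(x,y)/∂(u,v) = | -3  -3 | = (-3)(1) - (-3)(-2) = -9.
                   | -2  1 |

Its absolute value is |J| = 9 (the area scaling factor).

Substituting x = -3u - 3v, y = -2u + v into the integrand,

    13x - 13y → -13u - 52v,

so the integral becomes

    ∬_R (-13u - 52v) · |J| du dv = ∫_0^3 ∫_0^2 (-117u - 468v) dv du.

Inner (v): -234u - 936.
Outer (u): -3861.

Therefore ∬_D (13x - 13y) dx dy = -3861.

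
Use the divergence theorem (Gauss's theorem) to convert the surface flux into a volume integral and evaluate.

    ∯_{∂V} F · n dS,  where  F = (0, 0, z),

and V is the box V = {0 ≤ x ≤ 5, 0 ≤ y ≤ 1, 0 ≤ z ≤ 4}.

By the divergence theorem,

    ∯_{∂V} F · n dS = ∭_V (∇ · F) dV.

Compute the divergence:
    ∇ · F = ∂F_x/∂x + ∂F_y/∂y + ∂F_z/∂z = 0 + 0 + 1 = 1.

V is a rectangular box, so dV = dx dy dz with 0 ≤ x ≤ 5, 0 ≤ y ≤ 1, 0 ≤ z ≤ 4.

Integrate (1) over V as an iterated integral:

    ∭_V (∇·F) dV = ∫_0^{5} ∫_0^{1} ∫_0^{4} (1) dz dy dx.

Inner (z from 0 to 4): 4.
Middle (y from 0 to 1): 4.
Outer (x from 0 to 5): 20.

Therefore ∯_{∂V} F · n dS = 20.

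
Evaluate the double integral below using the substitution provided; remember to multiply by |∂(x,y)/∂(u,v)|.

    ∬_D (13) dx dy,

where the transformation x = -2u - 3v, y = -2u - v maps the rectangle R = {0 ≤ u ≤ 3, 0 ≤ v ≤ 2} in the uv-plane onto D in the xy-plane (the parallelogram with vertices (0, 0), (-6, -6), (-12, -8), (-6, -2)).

Compute the Jacobian determinant of (x, y) with respect to (u, v):

    ∂(x,y)/∂(u,v) = | -2  -3 | = (-2)(-1) - (-3)(-2) = -4.
                   | -2  -1 |

Its absolute value is |J| = 4 (the area scaling factor).

Substituting x = -2u - 3v, y = -2u - v into the integrand,

    13 → 13,

so the integral becomes

    ∬_R (13) · |J| du dv = ∫_0^3 ∫_0^2 (52) dv du.

Inner (v): 104.
Outer (u): 312.

Therefore ∬_D (13) dx dy = 312.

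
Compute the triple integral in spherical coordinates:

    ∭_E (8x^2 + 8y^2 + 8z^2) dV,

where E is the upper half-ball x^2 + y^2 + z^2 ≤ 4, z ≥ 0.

In spherical coordinates, x = ρ sin(φ) cos(θ), y = ρ sin(φ) sin(θ), z = ρ cos(φ), and dV = ρ^2 sin(φ) dρ dφ dθ.

The integrand becomes 8ρ^2, so

    ∭_E (8x^2 + 8y^2 + 8z^2) dV = ∫_{0}^{2π} ∫_{0}^{π/2} ∫_{0}^{2} (8ρ^2) · ρ^2 sin(φ) dρ dφ dθ.

Inner (ρ): 256sin(φ)/5.
Middle (φ): 256/5.
Outer (θ): 512π/5.

Therefore the triple integral equals 512π/5.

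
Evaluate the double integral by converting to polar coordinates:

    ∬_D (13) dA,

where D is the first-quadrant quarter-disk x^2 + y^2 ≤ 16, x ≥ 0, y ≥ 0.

The region D is 0 ≤ r ≤ 4, 0 ≤ θ ≤ π/2 in polar coordinates, where x = r cos(θ), y = r sin(θ), and dA = r dr dθ.

Under the substitution, the integrand becomes 13, so

    ∬_D (13) dA = ∫_{0}^{π/2} ∫_{0}^{4} (13) · r dr dθ.

Inner integral (in r): ∫_{0}^{4} (13) · r dr = 104.

Outer integral (in θ): ∫_{0}^{π/2} (104) dθ = 52π.

Therefore ∬_D (13) dA = 52π.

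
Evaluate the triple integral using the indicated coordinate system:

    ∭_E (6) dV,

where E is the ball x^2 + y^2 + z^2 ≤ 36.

In spherical coordinates, x = ρ sin(φ) cos(θ), y = ρ sin(φ) sin(θ), z = ρ cos(φ), and dV = ρ^2 sin(φ) dρ dφ dθ.

The integrand becomes 6, so

    ∭_E (6) dV = ∫_{0}^{2π} ∫_{0}^{π} ∫_{0}^{6} (6) · ρ^2 sin(φ) dρ dφ dθ.

Inner (ρ): 432sin(φ).
Middle (φ): 864.
Outer (θ): 1728π.

Therefore the triple integral equals 1728π.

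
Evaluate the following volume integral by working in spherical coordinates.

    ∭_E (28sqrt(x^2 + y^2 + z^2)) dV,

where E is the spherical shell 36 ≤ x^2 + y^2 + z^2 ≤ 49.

In spherical coordinates, x = ρ sin(φ) cos(θ), y = ρ sin(φ) sin(θ), z = ρ cos(φ), and dV = ρ^2 sin(φ) dρ dφ dθ.

The integrand becomes 28ρ, so

    ∭_E (28sqrt(x^2 + y^2 + z^2)) dV = ∫_{0}^{2π} ∫_{0}^{π} ∫_{6}^{7} (28ρ) · ρ^2 sin(φ) dρ dφ dθ.

Inner (ρ): 7735sin(φ).
Middle (φ): 15470.
Outer (θ): 30940π.

Therefore the triple integral equals 30940π.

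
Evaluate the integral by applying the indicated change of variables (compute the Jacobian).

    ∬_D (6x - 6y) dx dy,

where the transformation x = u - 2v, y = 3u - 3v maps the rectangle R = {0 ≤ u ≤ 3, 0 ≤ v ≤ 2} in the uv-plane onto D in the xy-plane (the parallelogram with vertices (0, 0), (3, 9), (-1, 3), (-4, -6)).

Compute the Jacobian determinant of (x, y) with respect to (u, v):

    ∂(x,y)/∂(u,v) = | 1  -2 | = (1)(-3) - (-2)(3) = 3.
                   | 3  -3 |

Its absolute value is |J| = 3 (the area scaling factor).

Substituting x = u - 2v, y = 3u - 3v into the integrand,

    6x - 6y → -12u + 6v,

so the integral becomes

    ∬_R (-12u + 6v) · |J| du dv = ∫_0^3 ∫_0^2 (-36u + 18v) dv du.

Inner (v): 36 - 72u.
Outer (u): -216.

Therefore ∬_D (6x - 6y) dx dy = -216.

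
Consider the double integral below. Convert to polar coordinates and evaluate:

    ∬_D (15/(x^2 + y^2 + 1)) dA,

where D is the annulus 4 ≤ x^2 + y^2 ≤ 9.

The region D is 2 ≤ r ≤ 3, 0 ≤ θ ≤ 2π in polar coordinates, where x = r cos(θ), y = r sin(θ), and dA = r dr dθ.

Under the substitution, the integrand becomes 15/(r^2 + 1), so

    ∬_D (15/(x^2 + y^2 + 1)) dA = ∫_{0}^{2π} ∫_{2}^{3} (15/(r^2 + 1)) · r dr dθ.

Inner integral (in r): ∫_{2}^{3} (15/(r^2 + 1)) · r dr = 15log(2)/2.

Outer integral (in θ): ∫_{0}^{2π} (15log(2)/2) dθ = 15π log(2).

Therefore ∬_D (15/(x^2 + y^2 + 1)) dA = 15π log(2).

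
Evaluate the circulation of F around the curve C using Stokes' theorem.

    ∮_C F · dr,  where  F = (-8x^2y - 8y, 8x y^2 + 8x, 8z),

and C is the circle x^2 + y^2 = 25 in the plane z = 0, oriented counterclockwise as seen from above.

Let S be the flat disk x^2 + y^2 ≤ 25 in the plane z = 0, with upward unit normal n̂ = ẑ. By Stokes' theorem,

    ∮_C F · dr = ∬_S (∇ × F) · n̂ dS = ∬_D (curl F)_z dA,

where D is the disk x^2 + y^2 ≤ 25.

Compute the curl of F = (-8x^2y - 8y, 8x y^2 + 8x, 8z):
    (∇ × F)_x = ∂F_z/∂y - ∂F_y/∂z = 0,
    (∇ × F)_y = ∂F_x/∂z - ∂F_z/∂x = 0,
    (∇ × F)_z = ∂F_y/∂x - ∂F_x/∂y = 8x^2 + 8y^2 + 16.

On z = 0, (curl F)_z = 8x^2 + 8y^2 + 16.

Convert to polar (x = r cos θ, y = r sin θ, dA = r dr dθ); the integrand becomes 8r^2 + 16, so

    ∬_D (curl F)_z dA = ∫_0^{2π} ∫_0^{5} (8r^2 + 16) · r dr dθ.

Inner (r from 0 to 5): 1450.
Outer (θ from 0 to 2π): 2900π.

Therefore ∮_C F · dr = 2900π.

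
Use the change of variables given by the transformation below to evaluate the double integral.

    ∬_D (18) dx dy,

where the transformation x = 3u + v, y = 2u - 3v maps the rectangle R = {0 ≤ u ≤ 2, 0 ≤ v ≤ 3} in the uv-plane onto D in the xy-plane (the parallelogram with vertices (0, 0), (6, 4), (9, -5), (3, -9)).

Compute the Jacobian determinant of (x, y) with respect to (u, v):

    ∂(x,y)/∂(u,v) = | 3  1 | = (3)(-3) - (1)(2) = -11.
                   | 2  -3 |

Its absolute value is |J| = 11 (the area scaling factor).

Substituting x = 3u + v, y = 2u - 3v into the integrand,

    18 → 18,

so the integral becomes

    ∬_R (18) · |J| du dv = ∫_0^2 ∫_0^3 (198) dv du.

Inner (v): 594.
Outer (u): 1188.

Therefore ∬_D (18) dx dy = 1188.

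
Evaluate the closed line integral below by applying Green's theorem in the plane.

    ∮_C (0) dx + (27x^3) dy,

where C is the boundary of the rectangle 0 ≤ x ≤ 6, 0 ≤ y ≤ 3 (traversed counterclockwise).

Green's theorem converts the closed line integral into a double integral over the enclosed region D:

    ∮_C P dx + Q dy = ∬_D (∂Q/∂x - ∂P/∂y) dA.

Here P = 0, Q = 27x^3, so

    ∂Q/∂x = 81x^2,    ∂P/∂y = 0,
    ∂Q/∂x - ∂P/∂y = 81x^2.

D is the region 0 ≤ x ≤ 6, 0 ≤ y ≤ 3. Evaluating the double integral:

    ∬_D (81x^2) dA = ∫_0^{6} ∫_0^{3} (81x^2) dy dx.

Inner (y from 0 to 3): 243x^2.
Outer (x from 0 to 6): 17496.

Therefore ∮_C P dx + Q dy = 17496.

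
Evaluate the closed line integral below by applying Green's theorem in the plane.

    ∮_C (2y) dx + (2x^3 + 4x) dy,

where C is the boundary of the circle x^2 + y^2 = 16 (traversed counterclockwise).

Green's theorem converts the closed line integral into a double integral over the enclosed region D:

    ∮_C P dx + Q dy = ∬_D (∂Q/∂x - ∂P/∂y) dA.

Here P = 2y, Q = 2x^3 + 4x, so

    ∂Q/∂x = 6x^2 + 4,    ∂P/∂y = 2,
    ∂Q/∂x - ∂P/∂y = 6x^2 + 2.

D is the region x^2 + y^2 ≤ 16. Evaluating the double integral:

In polar coordinates (x = r cos θ, y = r sin θ, dA = r dr dθ) the integrand becomes 6r^2cos(θ)^2 + 2, so

    ∬_D (6x^2 + 2) dA = ∫_0^{2π} ∫_0^{4} (6r^2cos(θ)^2 + 2) · r dr dθ.

Inner (r from 0 to 4): 384cos(θ)^2 + 16.
Outer (θ from 0 to 2π): 416π.

Therefore ∮_C P dx + Q dy = 416π.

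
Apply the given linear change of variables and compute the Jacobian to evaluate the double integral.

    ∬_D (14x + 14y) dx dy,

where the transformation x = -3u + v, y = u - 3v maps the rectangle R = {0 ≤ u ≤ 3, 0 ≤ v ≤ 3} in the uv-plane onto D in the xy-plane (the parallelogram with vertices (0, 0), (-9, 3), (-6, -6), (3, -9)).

Compute the Jacobian determinant of (x, y) with respect to (u, v):

    ∂(x,y)/∂(u,v) = | -3  1 | = (-3)(-3) - (1)(1) = 8.
                   | 1  -3 |

Its absolute value is |J| = 8 (the area scaling factor).

Substituting x = -3u + v, y = u - 3v into the integrand,

    14x + 14y → -28u - 28v,

so the integral becomes

    ∬_R (-28u - 28v) · |J| du dv = ∫_0^3 ∫_0^3 (-224u - 224v) dv du.

Inner (v): -672u - 1008.
Outer (u): -6048.

Therefore ∬_D (14x + 14y) dx dy = -6048.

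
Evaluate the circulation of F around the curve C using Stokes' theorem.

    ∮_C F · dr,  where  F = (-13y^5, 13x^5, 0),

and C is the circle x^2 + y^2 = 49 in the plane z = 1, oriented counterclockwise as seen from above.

Let S be the flat disk x^2 + y^2 ≤ 49 in the plane z = 1, with upward unit normal n̂ = ẑ. By Stokes' theorem,

    ∮_C F · dr = ∬_S (∇ × F) · n̂ dS = ∬_D (curl F)_z dA,

where D is the disk x^2 + y^2 ≤ 49.

Compute the curl of F = (-13y^5, 13x^5, 0):
    (∇ × F)_x = ∂F_z/∂y - ∂F_y/∂z = 0,
    (∇ × F)_y = ∂F_x/∂z - ∂F_z/∂x = 0,
    (∇ × F)_z = ∂F_y/∂x - ∂F_x/∂y = 65x^4 + 65y^4.

On z = 1, (curl F)_z = 65x^4 + 65y^4.

Convert to polar (x = r cos θ, y = r sin θ, dA = r dr dθ); the integrand becomes 65r^4(sin(θ)^4 + cos(θ)^4), so

    ∬_D (curl F)_z dA = ∫_0^{2π} ∫_0^{7} (65r^4(sin(θ)^4 + cos(θ)^4)) · r dr dθ.

Inner (r from 0 to 7): 7647185sin(θ)^4/6 + 7647185cos(θ)^4/6.
Outer (θ from 0 to 2π): 7647185π/4.

Therefore ∮_C F · dr = 7647185π/4.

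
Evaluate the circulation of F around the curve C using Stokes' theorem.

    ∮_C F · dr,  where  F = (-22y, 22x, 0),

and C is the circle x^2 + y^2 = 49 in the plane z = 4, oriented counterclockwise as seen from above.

Let S be the flat disk x^2 + y^2 ≤ 49 in the plane z = 4, with upward unit normal n̂ = ẑ. By Stokes' theorem,

    ∮_C F · dr = ∬_S (∇ × F) · n̂ dS = ∬_D (curl F)_z dA,

where D is the disk x^2 + y^2 ≤ 49.

Compute the curl of F = (-22y, 22x, 0):
    (∇ × F)_x = ∂F_z/∂y - ∂F_y/∂z = 0,
    (∇ × F)_y = ∂F_x/∂z - ∂F_z/∂x = 0,
    (∇ × F)_z = ∂F_y/∂x - ∂F_x/∂y = 44.

On z = 4, (curl F)_z = 44.

Convert to polar (x = r cos θ, y = r sin θ, dA = r dr dθ); the integrand becomes 44, so

    ∬_D (curl F)_z dA = ∫_0^{2π} ∫_0^{7} (44) · r dr dθ.

Inner (r from 0 to 7): 1078.
Outer (θ from 0 to 2π): 2156π.

Therefore ∮_C F · dr = 2156π.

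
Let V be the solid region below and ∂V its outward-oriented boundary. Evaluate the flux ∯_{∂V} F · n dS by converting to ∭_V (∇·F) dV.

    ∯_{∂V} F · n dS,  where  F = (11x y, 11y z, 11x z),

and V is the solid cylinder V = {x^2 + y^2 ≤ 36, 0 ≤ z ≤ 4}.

By the divergence theorem,

    ∯_{∂V} F · n dS = ∭_V (∇ · F) dV.

Compute the divergence:
    ∇ · F = ∂F_x/∂x + ∂F_y/∂y + ∂F_z/∂z = 11y + 11z + 11x = 11x + 11y + 11z.

In cylindrical coordinates, x = r cos(θ), y = r sin(θ), z = z, dV = r dr dθ dz, with 0 ≤ r ≤ 6, 0 ≤ θ ≤ 2π, 0 ≤ z ≤ 4.

The integrand, after substitution and multiplying by the volume element, becomes (11sqrt(2)r sin(θ + π/4) + 11z) · r, so

    ∭_V (∇·F) dV = ∫_0^{2π} ∫_0^{6} ∫_0^{4} (11sqrt(2)r sin(θ + π/4) + 11z) · r dz dr dθ.

Inner (z from 0 to 4): 44r (sqrt(2)r sin(θ + π/4) + 2).
Middle (r from 0 to 6): 3168sqrt(2)sin(θ + π/4) + 1584.
Outer (θ from 0 to 2π): 3168π.

Therefore ∯_{∂V} F · n dS = 3168π.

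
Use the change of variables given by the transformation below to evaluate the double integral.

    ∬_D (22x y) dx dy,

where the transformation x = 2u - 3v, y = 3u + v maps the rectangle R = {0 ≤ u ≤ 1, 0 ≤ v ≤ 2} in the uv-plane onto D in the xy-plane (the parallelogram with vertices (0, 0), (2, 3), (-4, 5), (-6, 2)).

Compute the Jacobian determinant of (x, y) with respect to (u, v):

    ∂(x,y)/∂(u,v) = | 2  -3 | = (2)(1) - (-3)(3) = 11.
                   | 3  1 |

Its absolute value is |J| = 11 (the area scaling factor).

Substituting x = 2u - 3v, y = 3u + v into the integrand,

    22x y → 132u^2 - 154u v - 66v^2,

so the integral becomes

    ∬_R (132u^2 - 154u v - 66v^2) · |J| du dv = ∫_0^1 ∫_0^2 (1452u^2 - 1694u v - 726v^2) dv du.

Inner (v): 2904u^2 - 3388u - 1936.
Outer (u): -2662.

Therefore ∬_D (22x y) dx dy = -2662.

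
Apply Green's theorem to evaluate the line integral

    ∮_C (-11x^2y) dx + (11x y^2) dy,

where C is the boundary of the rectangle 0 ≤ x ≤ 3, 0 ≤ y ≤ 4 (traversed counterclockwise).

Green's theorem converts the closed line integral into a double integral over the enclosed region D:

    ∮_C P dx + Q dy = ∬_D (∂Q/∂x - ∂P/∂y) dA.

Here P = -11x^2y, Q = 11x y^2, so

    ∂Q/∂x = 11y^2,    ∂P/∂y = -11x^2,
    ∂Q/∂x - ∂P/∂y = 11x^2 + 11y^2.

D is the region 0 ≤ x ≤ 3, 0 ≤ y ≤ 4. Evaluating the double integral:

    ∬_D (11x^2 + 11y^2) dA = ∫_0^{3} ∫_0^{4} (11x^2 + 11y^2) dy dx.

Inner (y from 0 to 4): 44x^2 + 704/3.
Outer (x from 0 to 3): 1100.

Therefore ∮_C P dx + Q dy = 1100.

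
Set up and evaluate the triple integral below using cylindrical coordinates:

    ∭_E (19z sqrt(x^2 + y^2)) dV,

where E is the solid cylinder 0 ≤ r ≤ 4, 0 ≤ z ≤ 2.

In cylindrical coordinates, x = r cos(θ), y = r sin(θ), z = z, and dV = r dr dθ dz.

The integrand becomes 19r z, so

    ∭_E (19z sqrt(x^2 + y^2)) dV = ∫_{0}^{2π} ∫_{0}^{4} ∫_{0}^{2} (19r z) · r dz dr dθ.

Inner (z): 38r^2.
Middle (r from 0 to 4): 2432/3.
Outer (θ): 4864π/3.

Therefore the triple integral equals 4864π/3.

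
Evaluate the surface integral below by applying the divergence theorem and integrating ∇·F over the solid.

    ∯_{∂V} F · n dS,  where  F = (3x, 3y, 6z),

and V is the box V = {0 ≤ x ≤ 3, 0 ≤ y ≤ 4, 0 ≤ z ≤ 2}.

By the divergence theorem,

    ∯_{∂V} F · n dS = ∭_V (∇ · F) dV.

Compute the divergence:
    ∇ · F = ∂F_x/∂x + ∂F_y/∂y + ∂F_z/∂z = 3 + 3 + 6 = 12.

V is a rectangular box, so dV = dx dy dz with 0 ≤ x ≤ 3, 0 ≤ y ≤ 4, 0 ≤ z ≤ 2.

Integrate (12) over V as an iterated integral:

    ∭_V (∇·F) dV = ∫_0^{3} ∫_0^{4} ∫_0^{2} (12) dz dy dx.

Inner (z from 0 to 2): 24.
Middle (y from 0 to 4): 96.
Outer (x from 0 to 3): 288.

Therefore ∯_{∂V} F · n dS = 288.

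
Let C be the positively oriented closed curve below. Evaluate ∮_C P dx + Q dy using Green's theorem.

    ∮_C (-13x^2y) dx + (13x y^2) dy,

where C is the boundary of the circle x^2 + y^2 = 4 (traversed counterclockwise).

Green's theorem converts the closed line integral into a double integral over the enclosed region D:

    ∮_C P dx + Q dy = ∬_D (∂Q/∂x - ∂P/∂y) dA.

Here P = -13x^2y, Q = 13x y^2, so

    ∂Q/∂x = 13y^2,    ∂P/∂y = -13x^2,
    ∂Q/∂x - ∂P/∂y = 13x^2 + 13y^2.

D is the region x^2 + y^2 ≤ 4. Evaluating the double integral:

In polar coordinates (x = r cos θ, y = r sin θ, dA = r dr dθ) the integrand becomes 13r^2, so

    ∬_D (13x^2 + 13y^2) dA = ∫_0^{2π} ∫_0^{2} (13r^2) · r dr dθ.

Inner (r from 0 to 2): 52.
Outer (θ from 0 to 2π): 104π.

Therefore ∮_C P dx + Q dy = 104π.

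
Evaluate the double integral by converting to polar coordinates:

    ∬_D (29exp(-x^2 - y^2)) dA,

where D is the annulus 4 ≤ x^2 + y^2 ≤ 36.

The region D is 2 ≤ r ≤ 6, 0 ≤ θ ≤ 2π in polar coordinates, where x = r cos(θ), y = r sin(θ), and dA = r dr dθ.

Under the substitution, the integrand becomes 29exp(-r^2), so

    ∬_D (29exp(-x^2 - y^2)) dA = ∫_{0}^{2π} ∫_{2}^{6} (29exp(-r^2)) · r dr dθ.

Inner integral (in r): ∫_{2}^{6} (29exp(-r^2)) · r dr = -(29 - 29exp(32))exp(-36)/2.

Outer integral (in θ): ∫_{0}^{2π} (-(29 - 29exp(32))exp(-36)/2) dθ = -29π (1 - exp(32))exp(-36).

Therefore ∬_D (29exp(-x^2 - y^2)) dA = -29π (1 - exp(32))exp(-36).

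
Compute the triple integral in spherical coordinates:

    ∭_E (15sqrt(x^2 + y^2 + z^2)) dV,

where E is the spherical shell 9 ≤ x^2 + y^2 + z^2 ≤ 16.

In spherical coordinates, x = ρ sin(φ) cos(θ), y = ρ sin(φ) sin(θ), z = ρ cos(φ), and dV = ρ^2 sin(φ) dρ dφ dθ.

The integrand becomes 15ρ, so

    ∭_E (15sqrt(x^2 + y^2 + z^2)) dV = ∫_{0}^{2π} ∫_{0}^{π} ∫_{3}^{4} (15ρ) · ρ^2 sin(φ) dρ dφ dθ.

Inner (ρ): 2625sin(φ)/4.
Middle (φ): 2625/2.
Outer (θ): 2625π.

Therefore the triple integral equals 2625π.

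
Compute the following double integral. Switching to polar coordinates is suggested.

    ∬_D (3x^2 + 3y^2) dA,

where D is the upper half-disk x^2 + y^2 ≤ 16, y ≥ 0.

The region D is 0 ≤ r ≤ 4, 0 ≤ θ ≤ π in polar coordinates, where x = r cos(θ), y = r sin(θ), and dA = r dr dθ.

Under the substitution, the integrand becomes 3r^2, so

    ∬_D (3x^2 + 3y^2) dA = ∫_{0}^{π} ∫_{0}^{4} (3r^2) · r dr dθ.

Inner integral (in r): ∫_{0}^{4} (3r^2) · r dr = 192.

Outer integral (in θ): ∫_{0}^{π} (192) dθ = 192π.

Therefore ∬_D (3x^2 + 3y^2) dA = 192π.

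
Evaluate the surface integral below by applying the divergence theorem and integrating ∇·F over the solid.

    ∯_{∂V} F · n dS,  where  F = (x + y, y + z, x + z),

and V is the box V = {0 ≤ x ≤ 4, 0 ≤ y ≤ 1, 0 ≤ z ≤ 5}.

By the divergence theorem,

    ∯_{∂V} F · n dS = ∭_V (∇ · F) dV.

Compute the divergence:
    ∇ · F = ∂F_x/∂x + ∂F_y/∂y + ∂F_z/∂z = 1 + 1 + 1 = 3.

V is a rectangular box, so dV = dx dy dz with 0 ≤ x ≤ 4, 0 ≤ y ≤ 1, 0 ≤ z ≤ 5.

Integrate (3) over V as an iterated integral:

    ∭_V (∇·F) dV = ∫_0^{4} ∫_0^{1} ∫_0^{5} (3) dz dy dx.

Inner (z from 0 to 5): 15.
Middle (y from 0 to 1): 15.
Outer (x from 0 to 4): 60.

Therefore ∯_{∂V} F · n dS = 60.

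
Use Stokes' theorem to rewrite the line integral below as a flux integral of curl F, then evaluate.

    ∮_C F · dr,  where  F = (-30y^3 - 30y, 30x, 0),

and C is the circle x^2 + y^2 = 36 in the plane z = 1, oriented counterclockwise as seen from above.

Let S be the flat disk x^2 + y^2 ≤ 36 in the plane z = 1, with upward unit normal n̂ = ẑ. By Stokes' theorem,

    ∮_C F · dr = ∬_S (∇ × F) · n̂ dS = ∬_D (curl F)_z dA,

where D is the disk x^2 + y^2 ≤ 36.

Compute the curl of F = (-30y^3 - 30y, 30x, 0):
    (∇ × F)_x = ∂F_z/∂y - ∂F_y/∂z = 0,
    (∇ × F)_y = ∂F_x/∂z - ∂F_z/∂x = 0,
    (∇ × F)_z = ∂F_y/∂x - ∂F_x/∂y = 90y^2 + 60.

On z = 1, (curl F)_z = 90y^2 + 60.

Convert to polar (x = r cos θ, y = r sin θ, dA = r dr dθ); the integrand becomes 90r^2sin(θ)^2 + 60, so

    ∬_D (curl F)_z dA = ∫_0^{2π} ∫_0^{6} (90r^2sin(θ)^2 + 60) · r dr dθ.

Inner (r from 0 to 6): 29160sin(θ)^2 + 1080.
Outer (θ from 0 to 2π): 31320π.

Therefore ∮_C F · dr = 31320π.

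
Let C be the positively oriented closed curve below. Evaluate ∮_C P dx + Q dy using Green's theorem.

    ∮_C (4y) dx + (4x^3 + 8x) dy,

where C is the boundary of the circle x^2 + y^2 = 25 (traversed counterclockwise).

Green's theorem converts the closed line integral into a double integral over the enclosed region D:

    ∮_C P dx + Q dy = ∬_D (∂Q/∂x - ∂P/∂y) dA.

Here P = 4y, Q = 4x^3 + 8x, so

    ∂Q/∂x = 12x^2 + 8,    ∂P/∂y = 4,
    ∂Q/∂x - ∂P/∂y = 12x^2 + 4.

D is the region x^2 + y^2 ≤ 25. Evaluating the double integral:

In polar coordinates (x = r cos θ, y = r sin θ, dA = r dr dθ) the integrand becomes 12r^2cos(θ)^2 + 4, so

    ∬_D (12x^2 + 4) dA = ∫_0^{2π} ∫_0^{5} (12r^2cos(θ)^2 + 4) · r dr dθ.

Inner (r from 0 to 5): 1875cos(θ)^2 + 50.
Outer (θ from 0 to 2π): 1975π.

Therefore ∮_C P dx + Q dy = 1975π.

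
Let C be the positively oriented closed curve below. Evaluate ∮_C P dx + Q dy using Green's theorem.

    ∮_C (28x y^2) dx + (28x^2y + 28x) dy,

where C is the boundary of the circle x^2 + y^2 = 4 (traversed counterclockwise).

Green's theorem converts the closed line integral into a double integral over the enclosed region D:

    ∮_C P dx + Q dy = ∬_D (∂Q/∂x - ∂P/∂y) dA.

Here P = 28x y^2, Q = 28x^2y + 28x, so

    ∂Q/∂x = 56x y + 28,    ∂P/∂y = 56x y,
    ∂Q/∂x - ∂P/∂y = 28.

D is the region x^2 + y^2 ≤ 4. Evaluating the double integral:

In polar coordinates (x = r cos θ, y = r sin θ, dA = r dr dθ) the integrand becomes 28, so

    ∬_D (28) dA = ∫_0^{2π} ∫_0^{2} (28) · r dr dθ.

Inner (r from 0 to 2): 56.
Outer (θ from 0 to 2π): 112π.

Therefore ∮_C P dx + Q dy = 112π.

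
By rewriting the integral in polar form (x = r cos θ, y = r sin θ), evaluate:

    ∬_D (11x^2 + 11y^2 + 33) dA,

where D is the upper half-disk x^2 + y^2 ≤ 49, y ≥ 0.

The region D is 0 ≤ r ≤ 7, 0 ≤ θ ≤ π in polar coordinates, where x = r cos(θ), y = r sin(θ), and dA = r dr dθ.

Under the substitution, the integrand becomes 11r^2 + 33, so

    ∬_D (11x^2 + 11y^2 + 33) dA = ∫_{0}^{π} ∫_{0}^{7} (11r^2 + 33) · r dr dθ.

Inner integral (in r): ∫_{0}^{7} (11r^2 + 33) · r dr = 29645/4.

Outer integral (in θ): ∫_{0}^{π} (29645/4) dθ = 29645π/4.

Therefore ∬_D (11x^2 + 11y^2 + 33) dA = 29645π/4.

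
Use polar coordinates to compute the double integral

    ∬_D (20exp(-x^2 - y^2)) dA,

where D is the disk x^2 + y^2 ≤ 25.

The region D is 0 ≤ r ≤ 5, 0 ≤ θ ≤ 2π in polar coordinates, where x = r cos(θ), y = r sin(θ), and dA = r dr dθ.

Under the substitution, the integrand becomes 20exp(-r^2), so

    ∬_D (20exp(-x^2 - y^2)) dA = ∫_{0}^{2π} ∫_{0}^{5} (20exp(-r^2)) · r dr dθ.

Inner integral (in r): ∫_{0}^{5} (20exp(-r^2)) · r dr = 10 - 10exp(-25).

Outer integral (in θ): ∫_{0}^{2π} (10 - 10exp(-25)) dθ = -20π exp(-25) + 20π.

Therefore ∬_D (20exp(-x^2 - y^2)) dA = -20π exp(-25) + 20π.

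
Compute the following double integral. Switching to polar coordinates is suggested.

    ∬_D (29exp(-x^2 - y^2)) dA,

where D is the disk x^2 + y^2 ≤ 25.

The region D is 0 ≤ r ≤ 5, 0 ≤ θ ≤ 2π in polar coordinates, where x = r cos(θ), y = r sin(θ), and dA = r dr dθ.

Under the substitution, the integrand becomes 29exp(-r^2), so

    ∬_D (29exp(-x^2 - y^2)) dA = ∫_{0}^{2π} ∫_{0}^{5} (29exp(-r^2)) · r dr dθ.

Inner integral (in r): ∫_{0}^{5} (29exp(-r^2)) · r dr = 29/2 - 29exp(-25)/2.

Outer integral (in θ): ∫_{0}^{2π} (29/2 - 29exp(-25)/2) dθ = -29π exp(-25) + 29π.

Therefore ∬_D (29exp(-x^2 - y^2)) dA = -29π exp(-25) + 29π.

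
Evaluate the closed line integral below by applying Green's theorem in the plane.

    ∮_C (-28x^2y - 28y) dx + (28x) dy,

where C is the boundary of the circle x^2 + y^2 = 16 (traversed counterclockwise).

Green's theorem converts the closed line integral into a double integral over the enclosed region D:

    ∮_C P dx + Q dy = ∬_D (∂Q/∂x - ∂P/∂y) dA.

Here P = -28x^2y - 28y, Q = 28x, so

    ∂Q/∂x = 28,    ∂P/∂y = -28x^2 - 28,
    ∂Q/∂x - ∂P/∂y = 28x^2 + 56.

D is the region x^2 + y^2 ≤ 16. Evaluating the double integral:

In polar coordinates (x = r cos θ, y = r sin θ, dA = r dr dθ) the integrand becomes 28r^2cos(θ)^2 + 56, so

    ∬_D (28x^2 + 56) dA = ∫_0^{2π} ∫_0^{4} (28r^2cos(θ)^2 + 56) · r dr dθ.

Inner (r from 0 to 4): 1792cos(θ)^2 + 448.
Outer (θ from 0 to 2π): 2688π.

Therefore ∮_C P dx + Q dy = 2688π.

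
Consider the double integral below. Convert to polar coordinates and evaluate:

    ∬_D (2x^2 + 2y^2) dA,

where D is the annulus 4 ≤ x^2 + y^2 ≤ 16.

The region D is 2 ≤ r ≤ 4, 0 ≤ θ ≤ 2π in polar coordinates, where x = r cos(θ), y = r sin(θ), and dA = r dr dθ.

Under the substitution, the integrand becomes 2r^2, so

    ∬_D (2x^2 + 2y^2) dA = ∫_{0}^{2π} ∫_{2}^{4} (2r^2) · r dr dθ.

Inner integral (in r): ∫_{2}^{4} (2r^2) · r dr = 120.

Outer integral (in θ): ∫_{0}^{2π} (120) dθ = 240π.

Therefore ∬_D (2x^2 + 2y^2) dA = 240π.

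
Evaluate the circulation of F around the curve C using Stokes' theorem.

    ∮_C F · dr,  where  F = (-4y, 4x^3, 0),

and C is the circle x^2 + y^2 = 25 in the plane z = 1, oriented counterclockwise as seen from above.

Let S be the flat disk x^2 + y^2 ≤ 25 in the plane z = 1, with upward unit normal n̂ = ẑ. By Stokes' theorem,

    ∮_C F · dr = ∬_S (∇ × F) · n̂ dS = ∬_D (curl F)_z dA,

where D is the disk x^2 + y^2 ≤ 25.

Compute the curl of F = (-4y, 4x^3, 0):
    (∇ × F)_x = ∂F_z/∂y - ∂F_y/∂z = 0,
    (∇ × F)_y = ∂F_x/∂z - ∂F_z/∂x = 0,
    (∇ × F)_z = ∂F_y/∂x - ∂F_x/∂y = 12x^2 + 4.

On z = 1, (curl F)_z = 12x^2 + 4.

Convert to polar (x = r cos θ, y = r sin θ, dA = r dr dθ); the integrand becomes 12r^2cos(θ)^2 + 4, so

    ∬_D (curl F)_z dA = ∫_0^{2π} ∫_0^{5} (12r^2cos(θ)^2 + 4) · r dr dθ.

Inner (r from 0 to 5): 1875cos(θ)^2 + 50.
Outer (θ from 0 to 2π): 1975π.

Therefore ∮_C F · dr = 1975π.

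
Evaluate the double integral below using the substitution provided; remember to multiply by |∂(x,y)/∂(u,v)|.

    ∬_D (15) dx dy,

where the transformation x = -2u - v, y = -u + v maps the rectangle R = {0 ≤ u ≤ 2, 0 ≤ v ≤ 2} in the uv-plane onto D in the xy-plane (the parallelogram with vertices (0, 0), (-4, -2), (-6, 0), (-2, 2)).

Compute the Jacobian determinant of (x, y) with respect to (u, v):

    ∂(x,y)/∂(u,v) = | -2  -1 | = (-2)(1) - (-1)(-1) = -3.
                   | -1  1 |

Its absolute value is |J| = 3 (the area scaling factor).

Substituting x = -2u - v, y = -u + v into the integrand,

    15 → 15,

so the integral becomes

    ∬_R (15) · |J| du dv = ∫_0^2 ∫_0^2 (45) dv du.

Inner (v): 90.
Outer (u): 180.

Therefore ∬_D (15) dx dy = 180.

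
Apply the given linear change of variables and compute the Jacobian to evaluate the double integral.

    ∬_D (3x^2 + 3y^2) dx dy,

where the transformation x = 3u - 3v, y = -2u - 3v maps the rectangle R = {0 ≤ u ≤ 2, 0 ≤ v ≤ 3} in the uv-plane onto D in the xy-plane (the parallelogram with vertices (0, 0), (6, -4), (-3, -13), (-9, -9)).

Compute the Jacobian determinant of (x, y) with respect to (u, v):

    ∂(x,y)/∂(u,v) = | 3  -3 | = (3)(-3) - (-3)(-2) = -15.
                   | -2  -3 |

Its absolute value is |J| = 15 (the area scaling factor).

Substituting x = 3u - 3v, y = -2u - 3v into the integrand,

    3x^2 + 3y^2 → 39u^2 - 18u v + 54v^2,

so the integral becomes

    ∬_R (39u^2 - 18u v + 54v^2) · |J| du dv = ∫_0^2 ∫_0^3 (585u^2 - 270u v + 810v^2) dv du.

Inner (v): 1755u^2 - 1215u + 7290.
Outer (u): 16830.

Therefore ∬_D (3x^2 + 3y^2) dx dy = 16830.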